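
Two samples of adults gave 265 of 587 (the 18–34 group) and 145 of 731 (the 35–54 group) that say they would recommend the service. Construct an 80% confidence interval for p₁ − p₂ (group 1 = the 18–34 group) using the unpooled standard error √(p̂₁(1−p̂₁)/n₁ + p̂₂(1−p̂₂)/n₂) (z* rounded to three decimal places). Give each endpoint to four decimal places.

p̂₁ = 0.45145, p̂₂ = 0.19836, so the observed difference is 0.25309.
SE = √(0.000421879 + 0.000217527) = √0.000639406 = 0.025286.
z* = 1.282 at the 80% level. Margin = 1.282·0.025286 = 0.03242.
CI: 0.25309 ± 0.03242 = (0.2207, 0.2855).

(0.2207, 0.2855)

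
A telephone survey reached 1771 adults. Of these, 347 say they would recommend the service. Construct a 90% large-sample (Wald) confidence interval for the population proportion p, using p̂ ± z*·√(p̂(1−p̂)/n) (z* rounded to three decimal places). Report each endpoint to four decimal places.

(0.1804, 0.2114)

With x = 347 successes in n = 1771, p̂ = 0.19593.
Standard error of p̂: √(0.157544/1771) = √0.000088958 = 0.009432.
z* = 1.645 at the 90% level.
Margin = 1.645·0.009432 = 0.01552.
Interval: 0.19593 ± 0.01552 → (0.1804, 0.2114).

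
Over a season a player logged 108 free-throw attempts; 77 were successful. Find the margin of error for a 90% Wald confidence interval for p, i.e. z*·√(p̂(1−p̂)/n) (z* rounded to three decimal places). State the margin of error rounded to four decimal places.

The sample proportion is 77/108 = 0.71296.
Standard error of p̂: √(0.204647/108) = √0.001894878 = 0.043530.
The 90% critical value is z* = 1.645.
ME = 1.645·0.043530 = 0.0716.

ME = 0.0716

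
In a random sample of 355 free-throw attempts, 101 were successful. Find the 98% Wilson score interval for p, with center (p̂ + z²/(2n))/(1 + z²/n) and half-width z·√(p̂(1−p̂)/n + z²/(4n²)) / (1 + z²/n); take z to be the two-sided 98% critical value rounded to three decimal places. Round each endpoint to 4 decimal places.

(0.2324, 0.3431)

p̂ = 101/355 = 0.28451; z = 2.326, so z² = 5.410276.
Denominator 1 + z²/n = 1 + 5.410276/355 = 1.015240.
Adjusted center: (0.28451 + z²/(2n))/1.015240 = 0.28774.
Radicand: p̂(1−p̂)/n + z²/(4n²) = 0.000573416 + 0.000010733 = 0.000584149.
Half-width = z·√(radicand)/denom = 2.326·0.024169/1.015240 = 0.05537.
Interval: 0.28774 ± 0.05537 → (0.2324, 0.3431).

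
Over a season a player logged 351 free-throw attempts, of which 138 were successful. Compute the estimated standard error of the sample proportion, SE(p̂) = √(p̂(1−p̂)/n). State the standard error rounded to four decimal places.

SE = 0.0261

p̂ = 138/351 = 0.39316.
p̂(1−p̂) = 0.238585.
SE = √(0.238585/351) = 0.0261.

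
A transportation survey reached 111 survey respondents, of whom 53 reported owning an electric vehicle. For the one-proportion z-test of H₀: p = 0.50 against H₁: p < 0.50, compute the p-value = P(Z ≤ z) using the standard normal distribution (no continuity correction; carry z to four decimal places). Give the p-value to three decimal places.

p-value = 0.318

The sample proportion is 53/111 = 0.47748.
SE₀ = √(0.50·0.50/111) = 0.047458.
Test statistic (full precision, shown to 4 dp): z = (53/111 − 0.50)/SE₀ ≈ -0.4746.
From the standard normal, P(Z ≤ z) = 0.318.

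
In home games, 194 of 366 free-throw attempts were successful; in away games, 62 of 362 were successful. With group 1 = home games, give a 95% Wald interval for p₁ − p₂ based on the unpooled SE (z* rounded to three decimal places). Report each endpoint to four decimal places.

(0.2946, 0.4230)

p̂₁ = 0.53005, p̂₂ = 0.17127, so the observed difference is 0.35878.
SE = √(0.000680592 + 0.000392091) = √0.001072683 = 0.032752.
z* = 1.960 at the 95% level. Margin = 1.960·0.032752 = 0.06419.
Interval: 0.35878 ± 0.06419 → (0.2946, 0.4230).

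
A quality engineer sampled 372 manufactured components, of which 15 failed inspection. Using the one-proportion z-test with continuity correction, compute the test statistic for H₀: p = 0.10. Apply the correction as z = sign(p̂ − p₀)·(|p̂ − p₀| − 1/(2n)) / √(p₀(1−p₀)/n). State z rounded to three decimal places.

With x = 15 successes in n = 372, p̂ = 0.04032. p̂ − p₀ = -0.059677.
1/(2n) = 0.001344.
Corrected numerator: |-0.059677| − 0.001344 = 0.058333.
SE₀ = √(0.10·0.90/372) = 0.015554.
z = (−)0.058333/0.015554 = -3.750.

z = -3.750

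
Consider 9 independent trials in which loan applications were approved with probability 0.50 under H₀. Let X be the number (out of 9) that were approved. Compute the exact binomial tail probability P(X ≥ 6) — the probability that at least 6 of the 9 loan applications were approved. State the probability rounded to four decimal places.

X is binomial with n = 9 and p = 0.50.
P(X ≥ 6) = C(9,6)·0.50^6·0.50^3 + C(9,7)·0.50^7·0.50^2 + C(9,8)·0.50^8·0.50^1 + C(9,9)·0.50^9·0.50^0.
= 0.164062 + 0.070312 + 0.017578 + 0.001953 = 0.2539.

P = 0.2539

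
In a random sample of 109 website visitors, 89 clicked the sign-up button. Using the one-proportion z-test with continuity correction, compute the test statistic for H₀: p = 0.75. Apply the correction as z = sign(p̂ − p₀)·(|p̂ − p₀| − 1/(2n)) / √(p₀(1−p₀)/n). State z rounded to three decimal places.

z = 1.493

With x = 89 successes in n = 109, p̂ = 0.81651. p̂ − p₀ = 0.066514.
Continuity correction 1/(2n) = 1/218 = 0.004587.
Corrected numerator: |0.066514| − 0.004587 = 0.061927.
Under H₀, SE = √(p₀(1−p₀)/n) = √(0.75·0.25/109) = √0.001720183 = 0.041475.
z = (+)0.061927/0.041475 = 1.493.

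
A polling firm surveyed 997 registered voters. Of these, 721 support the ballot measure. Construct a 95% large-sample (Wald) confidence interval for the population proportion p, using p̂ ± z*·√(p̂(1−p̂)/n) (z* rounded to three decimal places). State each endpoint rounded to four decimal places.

The sample proportion is 721/997 = 0.72317.
SE = √(p̂(1−p̂)/n) = √(0.200195/997) = 0.014170.
For 95% confidence, z* = 1.960.
Margin of error: 1.960 × 0.014170 = 0.02777.
Interval: 0.72317 ± 0.02777 → (0.6954, 0.7509).

(0.6954, 0.7509)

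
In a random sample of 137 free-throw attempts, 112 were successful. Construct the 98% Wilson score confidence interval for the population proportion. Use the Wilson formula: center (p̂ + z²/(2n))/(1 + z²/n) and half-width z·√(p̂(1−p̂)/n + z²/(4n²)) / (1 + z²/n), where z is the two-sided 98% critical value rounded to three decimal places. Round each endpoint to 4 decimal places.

p̂ = 112/137 = 0.81752; z = 2.326, so z² = 5.410276.
1 + z²/n = 1.039491.
Center = (0.81752 + 0.019746)/1.039491 = 0.80546.
Radicand: p̂(1−p̂)/n + z²/(4n²) = 0.001088921 + 0.000072064 = 0.001160985.
Half-width = z·√(radicand)/denom = 2.326·0.034073/1.039491 = 0.07624.
Interval: 0.80546 ± 0.07624 → (0.7292, 0.8817).

(0.7292, 0.8817)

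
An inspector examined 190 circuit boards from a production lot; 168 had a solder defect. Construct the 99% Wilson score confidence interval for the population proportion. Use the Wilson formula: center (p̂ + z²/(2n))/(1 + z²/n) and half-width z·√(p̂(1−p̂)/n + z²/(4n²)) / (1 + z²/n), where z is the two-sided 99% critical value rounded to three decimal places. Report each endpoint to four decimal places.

Here p̂ = 168/190 = 0.88421 and z = 2.576 (z² = 6.635776).
Denominator 1 + z²/n = 1 + 6.635776/190 = 1.034925.
Adjusted center: (0.88421 + z²/(2n))/1.034925 = 0.87124.
Radicand: p̂(1−p̂)/n + z²/(4n²) = 0.000538854 + 0.000045954 = 0.000584808.
Half-width = 2.576·√0.000584808/1.034925 = 0.06019.
CI: 0.87124 ± 0.06019 = (0.8111, 0.9314).

(0.8111, 0.9314)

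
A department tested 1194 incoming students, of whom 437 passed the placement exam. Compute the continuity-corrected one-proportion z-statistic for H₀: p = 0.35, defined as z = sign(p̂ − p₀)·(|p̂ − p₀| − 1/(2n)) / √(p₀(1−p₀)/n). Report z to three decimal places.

p̂ = 437/1194 = 0.36600. p̂ − p₀ = 0.015997.
1/(2n) = 0.000419.
Corrected numerator: |0.015997| − 0.000419 = 0.015578.
Null standard error: √(0.35·0.65/1194) = √0.000190536 = 0.013803.
z = (+)0.015578/0.013803 = 1.129.

z = 1.129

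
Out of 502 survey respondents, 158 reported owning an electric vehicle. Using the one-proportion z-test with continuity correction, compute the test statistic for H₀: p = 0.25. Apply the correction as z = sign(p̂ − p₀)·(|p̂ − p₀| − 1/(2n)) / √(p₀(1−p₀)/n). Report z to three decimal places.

With x = 158 successes in n = 502, p̂ = 0.31474. p̂ − p₀ = 0.064741.
Continuity correction 1/(2n) = 1/1004 = 0.000996.
Corrected numerator: |0.064741| − 0.000996 = 0.063745.
Null standard error: √(0.25·0.75/502) = √0.000373506 = 0.019326.
z = (+)0.063745/0.019326 = 3.298.

z = 3.298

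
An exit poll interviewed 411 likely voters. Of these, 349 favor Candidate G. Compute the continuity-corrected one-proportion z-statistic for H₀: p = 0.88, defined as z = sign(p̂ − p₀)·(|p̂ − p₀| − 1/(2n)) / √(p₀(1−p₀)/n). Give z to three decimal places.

z = -1.849

p̂ = 349/411 = 0.84915. p̂ − p₀ = -0.030852.
1/(2n) = 0.001217.
Corrected numerator: |-0.030852| − 0.001217 = 0.029635.
Under H₀, SE = √(p₀(1−p₀)/n) = √(0.88·0.12/411) = √0.000256934 = 0.016029.
z = (−)0.029635/0.016029 = -1.849.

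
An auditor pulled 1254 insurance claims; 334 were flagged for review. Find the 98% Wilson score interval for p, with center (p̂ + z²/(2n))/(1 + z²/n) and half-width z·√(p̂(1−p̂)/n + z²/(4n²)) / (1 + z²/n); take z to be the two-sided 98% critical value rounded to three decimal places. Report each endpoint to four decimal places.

Here p̂ = 334/1254 = 0.26635 and z = 2.326 (z² = 5.410276).
Denominator 1 + z²/n = 1 + 5.410276/1254 = 1.004314.
Center = (0.26635 + 0.002157)/1.004314 = 0.26735.
Radicand: p̂(1−p̂)/n + z²/(4n²) = 0.000155827 + 0.000000860 = 0.000156687.
Half-width = 2.326·√0.000156687/1.004314 = 0.02899.
CI: 0.26735 ± 0.02899 = (0.2384, 0.2963).

(0.2384, 0.2963)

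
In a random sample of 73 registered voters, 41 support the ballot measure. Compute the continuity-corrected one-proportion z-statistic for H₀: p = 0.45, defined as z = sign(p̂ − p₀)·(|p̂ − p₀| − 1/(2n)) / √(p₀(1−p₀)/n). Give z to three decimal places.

p̂ = 41/73 = 0.56164. p̂ − p₀ = 0.111644.
1/(2n) = 0.006849.
Corrected numerator: |0.111644| − 0.006849 = 0.104795.
Under H₀, SE = √(p₀(1−p₀)/n) = √(0.45·0.55/73) = √0.003390411 = 0.058227.
z = (+)0.104795/0.058227 = 1.800.

z = 1.800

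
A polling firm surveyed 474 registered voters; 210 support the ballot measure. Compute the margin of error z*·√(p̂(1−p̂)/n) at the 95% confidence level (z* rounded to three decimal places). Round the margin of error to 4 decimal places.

ME = 0.0447

Sample proportion p̂ = 210/474 = 0.44304.
SE(p̂) = √(0.44304·0.55696/474) = 0.022816.
z* = 1.960 at the 95% level.
Margin of error = z*·SE = 1.960 × 0.022816 = 0.0447.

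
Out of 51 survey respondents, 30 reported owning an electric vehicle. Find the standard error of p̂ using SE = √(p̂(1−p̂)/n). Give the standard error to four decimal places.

SE = 0.0689

p̂ = 30/51 = 0.58824.
p̂(1−p̂) = 0.242214.
Dividing by n and taking the root: √0.004749294 = 0.0689.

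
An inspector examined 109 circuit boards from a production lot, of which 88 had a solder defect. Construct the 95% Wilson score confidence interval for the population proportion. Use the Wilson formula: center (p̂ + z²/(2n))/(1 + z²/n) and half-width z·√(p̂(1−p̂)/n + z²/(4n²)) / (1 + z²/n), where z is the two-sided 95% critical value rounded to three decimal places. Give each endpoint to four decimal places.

Here p̂ = 88/109 = 0.80734 and z = 1.960 (z² = 3.841600).
1 + z²/n = 1.035244.
Adjusted center: (0.80734 + z²/(2n))/1.035244 = 0.79688.
Radicand: p̂(1−p̂)/n + z²/(4n²) = 0.001426995 + 0.000080835 = 0.001507830.
Half-width = 1.960·√0.001507830/1.035244 = 0.07352.
So the interval runs from 0.7234 to 0.8704.

(0.7234, 0.8704)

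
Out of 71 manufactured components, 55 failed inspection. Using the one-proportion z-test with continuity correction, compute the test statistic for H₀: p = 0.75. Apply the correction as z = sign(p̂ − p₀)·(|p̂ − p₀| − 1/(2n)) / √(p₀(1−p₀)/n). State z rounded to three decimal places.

z = 0.343

Sample proportion p̂ = 55/71 = 0.77465. p̂ − p₀ = 0.024648.
1/(2n) = 0.007042.
Corrected numerator: |0.024648| − 0.007042 = 0.017606.
Null standard error: √(0.75·0.25/71) = √0.002640845 = 0.051389.
z = (+)0.017606/0.051389 = 0.343.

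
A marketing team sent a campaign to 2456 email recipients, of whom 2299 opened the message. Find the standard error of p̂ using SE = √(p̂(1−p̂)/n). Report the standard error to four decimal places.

SE = 0.0049

p̂ = 2299/2456 = 0.93607.
p̂(1−p̂) = 0.93607·0.06393 = 0.059843.
SE = √(0.059843/2456) = √0.000024366 = 0.0049.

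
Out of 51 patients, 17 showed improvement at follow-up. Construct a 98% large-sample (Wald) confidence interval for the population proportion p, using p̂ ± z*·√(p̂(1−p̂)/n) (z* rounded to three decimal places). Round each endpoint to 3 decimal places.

Sample proportion p̂ = 17/51 = 0.33333.
Standard error of p̂: √(0.222222/51) = √0.004357298 = 0.066010.
For 98% confidence, z* = 2.326.
Margin = 2.326·0.066010 = 0.15354.
So the interval runs from 0.180 to 0.487.

(0.180, 0.487)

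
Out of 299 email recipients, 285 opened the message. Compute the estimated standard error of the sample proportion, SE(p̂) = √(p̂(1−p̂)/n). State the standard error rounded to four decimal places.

SE = 0.0122

The sample proportion is 285/299 = 0.95318.
p̂(1−p̂) = 0.044628.
SE = √(0.044628/299) = 0.0122.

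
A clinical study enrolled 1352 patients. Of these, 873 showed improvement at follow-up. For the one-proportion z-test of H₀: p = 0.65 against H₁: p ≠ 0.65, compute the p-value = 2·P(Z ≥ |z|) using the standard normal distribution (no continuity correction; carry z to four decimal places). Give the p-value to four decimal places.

p-value = 0.7409

The sample proportion is 873/1352 = 0.64571.
Null standard error: √(0.65·0.35/1352) = √0.000168269 = 0.012972.
z = (p̂ − p₀)/SE = (873/1352 − 0.65)/0.012972 ≈ -0.3307.
From the standard normal, 2·P(Z ≥ |z|) = 0.7409.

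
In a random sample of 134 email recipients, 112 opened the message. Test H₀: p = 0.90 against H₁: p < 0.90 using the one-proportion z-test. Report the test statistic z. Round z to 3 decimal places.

z = -2.476

The sample proportion is 112/134 = 0.83582.
Null standard error: √(0.90·0.10/134) = √0.000671642 = 0.025916.
Test statistic: z = -0.06418/0.025916 = -2.476.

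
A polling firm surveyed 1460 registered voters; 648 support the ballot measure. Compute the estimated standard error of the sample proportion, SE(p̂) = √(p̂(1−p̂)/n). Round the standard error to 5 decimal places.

p̂ = 648/1460 = 0.44384.
p̂(1−p̂) = 0.246846.
Dividing by n and taking the root: √0.000169073 = 0.01300.

SE = 0.01300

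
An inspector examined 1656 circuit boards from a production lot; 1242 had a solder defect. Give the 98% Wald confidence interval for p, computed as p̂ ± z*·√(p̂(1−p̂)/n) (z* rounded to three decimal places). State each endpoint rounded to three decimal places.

p̂ = 1242/1656 = 0.75000.
Standard error of p̂: √(0.187500/1656) = √0.000113225 = 0.010641.
The 98% critical value is z* = 2.326.
Margin of error: 2.326 × 0.010641 = 0.02475.
CI: 0.75000 ± 0.02475 = (0.725, 0.775).

(0.725, 0.775)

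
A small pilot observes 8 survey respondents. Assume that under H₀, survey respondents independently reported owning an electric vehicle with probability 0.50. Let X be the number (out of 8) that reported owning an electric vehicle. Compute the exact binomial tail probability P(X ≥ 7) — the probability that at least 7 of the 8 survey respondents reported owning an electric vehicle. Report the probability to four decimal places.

P = 0.0352

X is binomial with n = 8 and p = 0.50.
P(X ≥ 7) = C(8,7)·0.50^7·0.50^1 + C(8,8)·0.50^8·0.50^0.
= 0.031250 + 0.003906 = 0.0352.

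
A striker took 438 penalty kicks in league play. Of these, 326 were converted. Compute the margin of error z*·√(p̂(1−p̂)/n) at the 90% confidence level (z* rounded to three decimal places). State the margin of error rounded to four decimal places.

ME = 0.0343

The sample proportion is 326/438 = 0.74429.
Standard error of p̂: √(0.190321/438) = √0.000434524 = 0.020845.
For 90% confidence, z* = 1.645.
Margin of error = z*·SE = 1.645 × 0.020845 = 0.0343.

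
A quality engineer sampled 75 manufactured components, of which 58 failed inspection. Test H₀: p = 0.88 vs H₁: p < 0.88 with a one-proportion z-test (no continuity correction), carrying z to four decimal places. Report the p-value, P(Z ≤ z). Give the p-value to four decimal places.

With x = 58 successes in n = 75, p̂ = 0.77333.
Under H₀, SE = √(p₀(1−p₀)/n) = √(0.88·0.12/75) = √0.001408000 = 0.037523.
Test statistic (full precision, shown to 4 dp): z = (58/75 − 0.88)/SE₀ ≈ -2.8427.
p-value = P(Z ≤ z) with z = -2.8427 → 0.0022.

p-value = 0.0022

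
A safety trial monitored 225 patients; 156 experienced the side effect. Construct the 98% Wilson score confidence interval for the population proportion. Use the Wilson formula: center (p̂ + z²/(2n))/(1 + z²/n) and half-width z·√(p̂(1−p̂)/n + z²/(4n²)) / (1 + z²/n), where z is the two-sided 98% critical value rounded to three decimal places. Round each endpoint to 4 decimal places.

(0.6180, 0.7596)

Here p̂ = 156/225 = 0.69333 and z = 2.326 (z² = 5.410276).
Denominator 1 + z²/n = 1 + 5.410276/225 = 1.024046.
Center = (0.69333 + 0.012023)/1.024046 = 0.68879.
Radicand: p̂(1−p̂)/n + z²/(4n²) = 0.000944988 + 0.000026717 = 0.000971705.
Half-width = z·√(radicand)/denom = 2.326·0.031172/1.024046 = 0.07080.
Interval: 0.68879 ± 0.07080 → (0.6180, 0.7596).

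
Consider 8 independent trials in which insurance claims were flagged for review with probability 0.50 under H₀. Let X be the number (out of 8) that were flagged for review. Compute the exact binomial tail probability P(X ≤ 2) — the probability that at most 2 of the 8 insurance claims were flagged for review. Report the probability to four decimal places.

P = 0.1445

X ~ Binomial(n=8, p=0.50).
P(X ≤ 2) = C(8,0)·0.50^0·0.50^8 + C(8,1)·0.50^1·0.50^7 + C(8,2)·0.50^2·0.50^6.
= 0.003906 + 0.031250 + 0.109375 = 0.1445.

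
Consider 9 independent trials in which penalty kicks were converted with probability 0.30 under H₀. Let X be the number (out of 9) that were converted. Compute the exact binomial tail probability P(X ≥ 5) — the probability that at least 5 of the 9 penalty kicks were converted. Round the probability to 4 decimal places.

P = 0.0988

X is binomial with n = 9 and p = 0.30.
P(X ≥ 5) = Σ_{j=5}^{9} C(9,j)·0.30^j·0.70^{9−j}.
= 0.073514 + 0.021004 + 0.003858 + 0.000413 + 0.000020 = 0.0988.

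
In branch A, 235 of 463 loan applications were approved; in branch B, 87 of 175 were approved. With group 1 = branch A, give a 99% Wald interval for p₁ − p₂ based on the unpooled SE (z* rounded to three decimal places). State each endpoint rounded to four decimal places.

p̂₁ = 0.50756, p̂₂ = 0.49714, so the observed difference is 0.01042.
Unpooled SE = √(p̂₁(1−p̂₁)/n₁ + p̂₂(1−p̂₂)/n₂) = √(0.000539833 + 0.001428525) = 0.044366.
The 99% critical value is z* = 2.576. Margin = 2.576·0.044366 = 0.11429.
Interval: 0.01042 ± 0.11429 → (-0.1039, 0.1247).

(-0.1039, 0.1247)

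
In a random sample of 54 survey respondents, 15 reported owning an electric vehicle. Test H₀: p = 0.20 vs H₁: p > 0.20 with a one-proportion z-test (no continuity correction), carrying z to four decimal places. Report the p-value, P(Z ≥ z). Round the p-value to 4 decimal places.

Sample proportion p̂ = 15/54 = 0.27778.
Null standard error: √(0.20·0.80/54) = √0.002962963 = 0.054433.
z = (p̂ − p₀)/SE = (15/54 − 0.20)/0.054433 ≈ 1.4289.
p-value = P(Z ≥ z) with z = 1.4289 → 0.0765.

p-value = 0.0765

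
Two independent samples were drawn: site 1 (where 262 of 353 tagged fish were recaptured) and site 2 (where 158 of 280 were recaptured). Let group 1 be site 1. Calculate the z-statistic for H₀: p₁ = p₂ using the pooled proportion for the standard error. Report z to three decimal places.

p̂₁ = 262/353 = 0.74221, p̂₂ = 158/280 = 0.56429.
Pooling: p̂ = 420/633 = 0.66351.
SE = √[p̂(1−p̂)(1/n₁+1/n₂)] = √[0.66351·0.33649·(1/353+1/280)] ≈ 0.037813.
z = 0.17792/0.037813 = 4.705.

z = 4.705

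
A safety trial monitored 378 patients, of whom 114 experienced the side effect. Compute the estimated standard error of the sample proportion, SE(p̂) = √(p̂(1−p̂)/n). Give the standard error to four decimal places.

SE = 0.0236

The sample proportion is 114/378 = 0.30159.
p̂(1−p̂) = 0.30159·0.69841 = 0.210633.
Dividing by n and taking the root: √0.000557230 = 0.0236.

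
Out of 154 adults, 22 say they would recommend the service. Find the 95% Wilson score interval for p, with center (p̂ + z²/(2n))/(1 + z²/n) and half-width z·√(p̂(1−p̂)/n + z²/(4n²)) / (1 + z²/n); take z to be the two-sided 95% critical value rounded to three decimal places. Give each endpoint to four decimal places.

(0.0963, 0.2068)

Here p̂ = 22/154 = 0.14286 and z = 1.960 (z² = 3.841600).
Denominator 1 + z²/n = 1 + 3.841600/154 = 1.024945.
Adjusted center: (0.14286 + z²/(2n))/1.024945 = 0.15155.
Radicand: p̂(1−p̂)/n + z²/(4n²) = 0.000795123 + 0.000040496 = 0.000835619.
Half-width = 1.960·√0.000835619/1.024945 = 0.05528.
CI: 0.15155 ± 0.05528 = (0.0963, 0.2068).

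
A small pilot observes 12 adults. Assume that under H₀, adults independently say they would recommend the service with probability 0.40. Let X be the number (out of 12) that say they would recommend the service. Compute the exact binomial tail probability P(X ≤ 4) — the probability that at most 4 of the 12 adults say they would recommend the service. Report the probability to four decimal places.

X is binomial with n = 12 and p = 0.40.
P(X ≤ 4) = Σ_{j=0}^{4} C(12,j)·0.40^j·0.60^{12−j}.
= 0.002177 + 0.017414 + 0.063852 + 0.141894 + 0.212841 = 0.4382.

P = 0.4382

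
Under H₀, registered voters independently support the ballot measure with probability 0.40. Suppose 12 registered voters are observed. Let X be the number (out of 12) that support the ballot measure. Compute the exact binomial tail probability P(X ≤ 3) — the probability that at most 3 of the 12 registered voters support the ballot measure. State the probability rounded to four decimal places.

P = 0.2253

X is binomial with n = 12 and p = 0.40.
P(X ≤ 3) = C(12,0)·0.40^0·0.60^12 + C(12,1)·0.40^1·0.60^11 + C(12,2)·0.40^2·0.60^10 + C(12,3)·0.40^3·0.60^9.
= 0.002177 + 0.017414 + 0.063852 + 0.141894 = 0.2253.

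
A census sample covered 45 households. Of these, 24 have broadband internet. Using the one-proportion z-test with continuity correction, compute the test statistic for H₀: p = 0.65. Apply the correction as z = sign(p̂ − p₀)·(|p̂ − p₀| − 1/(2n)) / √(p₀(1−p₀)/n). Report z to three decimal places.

The sample proportion is 24/45 = 0.53333. p̂ − p₀ = -0.116667.
1/(2n) = 0.011111.
Corrected numerator: |-0.116667| − 0.011111 = 0.105556.
Under H₀, SE = √(p₀(1−p₀)/n) = √(0.65·0.35/45) = √0.005055556 = 0.071102.
z = (−)0.105556/0.071102 = -1.485.

z = -1.485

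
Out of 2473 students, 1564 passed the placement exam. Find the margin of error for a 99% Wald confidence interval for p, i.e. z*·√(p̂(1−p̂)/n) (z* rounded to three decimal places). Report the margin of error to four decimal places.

With x = 1564 successes in n = 2473, p̂ = 0.63243.
SE = √(p̂(1−p̂)/n) = √(0.232462/2473) = 0.009695.
For 99% confidence, z* = 2.576.
Margin of error = z*·SE = 2.576 × 0.009695 = 0.0250.

ME = 0.0250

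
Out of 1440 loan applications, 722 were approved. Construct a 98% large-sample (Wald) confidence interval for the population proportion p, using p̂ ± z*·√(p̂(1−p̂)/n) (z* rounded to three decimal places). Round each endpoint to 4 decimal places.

Sample proportion p̂ = 722/1440 = 0.50139.
SE(p̂) = √(0.50139·0.49861/1440) = 0.013176.
z* = 2.326 at the 98% level.
Margin = 2.326·0.013176 = 0.03065.
So the interval runs from 0.4707 to 0.5320.

(0.4707, 0.5320)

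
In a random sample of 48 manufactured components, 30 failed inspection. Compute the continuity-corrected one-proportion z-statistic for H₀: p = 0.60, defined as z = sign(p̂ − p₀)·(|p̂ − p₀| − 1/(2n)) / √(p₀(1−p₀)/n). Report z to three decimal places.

Sample proportion p̂ = 30/48 = 0.62500. p̂ − p₀ = 0.025000.
Continuity correction 1/(2n) = 1/96 = 0.010417.
Corrected numerator: |0.025000| − 0.010417 = 0.014583.
Null standard error: √(0.60·0.40/48) = √0.005000000 = 0.070711.
z = (+)0.014583/0.070711 = 0.206.

z = 0.206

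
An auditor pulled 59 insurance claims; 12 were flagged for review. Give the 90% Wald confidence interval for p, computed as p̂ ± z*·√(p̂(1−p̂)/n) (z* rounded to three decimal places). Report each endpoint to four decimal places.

(0.1172, 0.2896)

Sample proportion p̂ = 12/59 = 0.20339.
Standard error of p̂: √(0.162022/59) = √0.002746142 = 0.052404.
z* = 1.645 at the 90% level.
Margin of error: 1.645 × 0.052404 = 0.08620.
CI: 0.20339 ± 0.08620 = (0.1172, 0.2896).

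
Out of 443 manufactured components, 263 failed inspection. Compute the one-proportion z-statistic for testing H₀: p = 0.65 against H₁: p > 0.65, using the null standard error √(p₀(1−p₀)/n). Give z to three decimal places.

z = -2.485

Sample proportion p̂ = 263/443 = 0.59368.
SE₀ = √(0.65·0.35/443) = 0.022662.
Test statistic: z = -0.05632/0.022662 = -2.485.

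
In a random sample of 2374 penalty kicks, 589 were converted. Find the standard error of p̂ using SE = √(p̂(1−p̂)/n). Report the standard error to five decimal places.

With x = 589 successes in n = 2374, p̂ = 0.24810.
p̂(1−p̂) = 0.186546.
Dividing by n and taking the root: √0.000078579 = 0.00886.

SE = 0.00886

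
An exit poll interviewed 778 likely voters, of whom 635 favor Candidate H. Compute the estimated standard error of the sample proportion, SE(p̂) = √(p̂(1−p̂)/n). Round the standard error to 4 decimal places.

p̂ = 635/778 = 0.81620.
p̂(1−p̂) = 0.81620·0.18380 = 0.150018.
SE = √(0.150018/778) = 0.0139.

SE = 0.0139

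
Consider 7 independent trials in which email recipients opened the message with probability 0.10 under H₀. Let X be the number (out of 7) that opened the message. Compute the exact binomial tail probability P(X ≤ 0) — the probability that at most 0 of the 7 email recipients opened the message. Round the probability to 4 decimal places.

X is binomial with n = 7 and p = 0.10.
P(X ≤ 0) = C(7,0)·0.10^0·0.90^7.
= 0.478297 = 0.4783.

P = 0.4783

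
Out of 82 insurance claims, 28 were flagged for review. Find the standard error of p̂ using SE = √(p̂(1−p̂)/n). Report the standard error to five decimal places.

p̂ = 28/82 = 0.34146.
p̂(1−p̂) = 0.224865.
SE = √(0.224865/82) = √0.002742256 = 0.05237.

SE = 0.05237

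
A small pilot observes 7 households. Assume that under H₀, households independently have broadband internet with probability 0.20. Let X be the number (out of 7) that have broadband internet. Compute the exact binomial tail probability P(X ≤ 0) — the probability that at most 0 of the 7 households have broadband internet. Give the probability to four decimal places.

P = 0.2097

X is binomial with n = 7 and p = 0.20.
P(X ≤ 0) = C(7,0)·0.20^0·0.80^7.
= 0.209715 = 0.2097.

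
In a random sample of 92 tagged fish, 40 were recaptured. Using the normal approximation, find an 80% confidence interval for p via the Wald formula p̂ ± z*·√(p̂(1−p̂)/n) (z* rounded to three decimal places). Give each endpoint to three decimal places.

The sample proportion is 40/92 = 0.43478.
SE = √(p̂(1−p̂)/n) = √(0.245747/92) = 0.051683.
z* = 1.282 at the 80% level.
Margin of error: 1.282 × 0.051683 = 0.06626.
CI: 0.43478 ± 0.06626 = (0.369, 0.501).

(0.369, 0.501)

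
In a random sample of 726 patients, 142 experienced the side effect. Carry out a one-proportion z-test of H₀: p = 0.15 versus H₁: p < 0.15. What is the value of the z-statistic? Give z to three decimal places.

p̂ = 142/726 = 0.19559.
Under H₀, SE = √(p₀(1−p₀)/n) = √(0.15·0.85/726) = √0.000175620 = 0.013252.
z = (p̂ − p₀)/SE = (0.19559 − 0.15)/0.013252 = 3.440.

z = 3.440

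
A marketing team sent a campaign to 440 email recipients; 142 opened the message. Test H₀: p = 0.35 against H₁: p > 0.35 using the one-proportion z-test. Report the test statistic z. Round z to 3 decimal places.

p̂ = 142/440 = 0.32273.
Under H₀, SE = √(p₀(1−p₀)/n) = √(0.35·0.65/440) = √0.000517045 = 0.022739.
z = (0.32273 − 0.35)/0.022739 = -0.02727/0.022739 = -1.199.

z = -1.199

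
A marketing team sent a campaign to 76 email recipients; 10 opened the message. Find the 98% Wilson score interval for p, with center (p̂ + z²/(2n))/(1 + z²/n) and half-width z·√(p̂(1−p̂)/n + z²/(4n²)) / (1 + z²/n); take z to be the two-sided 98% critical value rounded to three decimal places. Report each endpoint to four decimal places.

p̂ = 10/76 = 0.13158; z = 2.326, so z² = 5.410276.
1 + z²/n = 1.071188.
Center = (0.13158 + 0.035594)/1.071188 = 0.15606.
Radicand: p̂(1−p̂)/n + z²/(4n²) = 0.001503499 + 0.000234171 = 0.001737670.
Half-width = 2.326·√0.001737670/1.071188 = 0.09052.
CI: 0.15606 ± 0.09052 = (0.0655, 0.2466).

(0.0655, 0.2466)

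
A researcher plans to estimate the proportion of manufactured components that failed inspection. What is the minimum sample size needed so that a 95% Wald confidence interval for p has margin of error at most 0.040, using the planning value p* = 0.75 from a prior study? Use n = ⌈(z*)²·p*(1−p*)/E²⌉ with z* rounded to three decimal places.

n = 451

For 95% confidence, z* = 1.960.
p*(1−p*) = 0.75·0.25 = 0.1875.
(z*)²·p*(1−p*)/E² = 3.841600·0.1875/0.001600 = 450.187.
Rounding up, n = 451.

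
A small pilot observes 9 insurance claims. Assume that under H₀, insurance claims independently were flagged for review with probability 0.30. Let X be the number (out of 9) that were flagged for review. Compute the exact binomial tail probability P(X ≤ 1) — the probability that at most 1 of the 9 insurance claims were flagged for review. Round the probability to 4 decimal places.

X is binomial with n = 9 and p = 0.30.
P(X ≤ 1) = C(9,0)·0.30^0·0.70^9 + C(9,1)·0.30^1·0.70^8.
= 0.040354 + 0.155650 = 0.1960.

P = 0.1960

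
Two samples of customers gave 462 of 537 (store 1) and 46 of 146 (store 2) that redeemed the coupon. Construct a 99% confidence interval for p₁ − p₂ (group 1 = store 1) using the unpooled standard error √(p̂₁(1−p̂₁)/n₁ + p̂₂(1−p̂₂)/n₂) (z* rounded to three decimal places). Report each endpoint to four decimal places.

(0.4390, 0.6515)

p̂₁ = 462/537 = 0.86034, p̂₂ = 46/146 = 0.31507; p̂₁ − p̂₂ = 0.54527.
SE = √(0.000223759 + 0.001478085) = √0.001701844 = 0.041253.
The 99% critical value is z* = 2.576. Margin of error = 0.10627.
Interval: 0.54527 ± 0.10627 → (0.4390, 0.6515).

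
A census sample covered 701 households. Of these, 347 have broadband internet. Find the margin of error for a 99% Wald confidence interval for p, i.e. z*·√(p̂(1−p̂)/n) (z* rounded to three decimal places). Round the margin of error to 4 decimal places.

p̂ = 347/701 = 0.49501.
Standard error of p̂: √(0.249975/701) = √0.000356598 = 0.018884.
z* = 2.576 at the 99% level.
Margin of error = z*·SE = 2.576 × 0.018884 = 0.0486.

ME = 0.0486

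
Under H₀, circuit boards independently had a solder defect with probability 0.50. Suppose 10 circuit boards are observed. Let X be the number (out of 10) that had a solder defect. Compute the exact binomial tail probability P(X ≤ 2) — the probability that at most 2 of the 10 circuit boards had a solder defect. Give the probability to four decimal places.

X ~ Binomial(n=10, p=0.50).
P(X ≤ 2) = C(10,0)·0.50^0·0.50^10 + C(10,1)·0.50^1·0.50^9 + C(10,2)·0.50^2·0.50^8.
= 0.000977 + 0.009766 + 0.043945 = 0.0547.

P = 0.0547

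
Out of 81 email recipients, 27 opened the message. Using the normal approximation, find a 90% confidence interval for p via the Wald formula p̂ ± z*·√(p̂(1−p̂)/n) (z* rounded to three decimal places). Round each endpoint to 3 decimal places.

(0.247, 0.419)

Sample proportion p̂ = 27/81 = 0.33333.
SE(p̂) = √(0.33333·0.66667/81) = 0.052378.
For 90% confidence, z* = 1.645.
Margin of error: 1.645 × 0.052378 = 0.08616.
So the interval runs from 0.247 to 0.419.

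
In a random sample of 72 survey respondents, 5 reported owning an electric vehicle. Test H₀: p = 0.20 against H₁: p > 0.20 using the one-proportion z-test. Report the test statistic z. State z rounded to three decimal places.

Sample proportion p̂ = 5/72 = 0.06944.
Null standard error: √(0.20·0.80/72) = √0.002222222 = 0.047140.
z = (p̂ − p₀)/SE = (0.06944 − 0.20)/0.047140 = -2.770.

z = -2.770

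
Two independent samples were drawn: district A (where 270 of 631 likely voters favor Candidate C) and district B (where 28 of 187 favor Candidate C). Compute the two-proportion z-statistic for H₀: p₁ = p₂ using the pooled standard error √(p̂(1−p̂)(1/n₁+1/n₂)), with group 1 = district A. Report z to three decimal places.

p̂₁ = 270/631 = 0.42789, p̂₂ = 28/187 = 0.14973.
Pooling: p̂ = 298/818 = 0.36430.
Pooled SE = √[0.2315864·0.00693238] ≈ 0.040068.
z = (p̂₁ − p̂₂)/SE = (0.42789 − 0.14973)/0.040068 = 0.27816/0.040068 = 6.942.

z = 6.942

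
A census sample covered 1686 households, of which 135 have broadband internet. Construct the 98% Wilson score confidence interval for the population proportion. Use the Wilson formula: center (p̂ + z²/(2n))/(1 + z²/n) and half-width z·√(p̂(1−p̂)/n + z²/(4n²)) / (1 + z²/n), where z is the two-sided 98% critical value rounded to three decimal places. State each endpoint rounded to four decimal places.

(0.0660, 0.0968)

Here p̂ = 135/1686 = 0.08007 and z = 2.326 (z² = 5.410276).
Denominator 1 + z²/n = 1 + 5.410276/1686 = 1.003209.
Center = (0.08007 + 0.001604)/1.003209 = 0.08141.
Radicand: p̂(1−p̂)/n + z²/(4n²) = 0.000043689 + 0.000000476 = 0.000044165.
Half-width = z·√(radicand)/denom = 2.326·0.006646/1.003209 = 0.01541.
So the interval runs from 0.0660 to 0.0968.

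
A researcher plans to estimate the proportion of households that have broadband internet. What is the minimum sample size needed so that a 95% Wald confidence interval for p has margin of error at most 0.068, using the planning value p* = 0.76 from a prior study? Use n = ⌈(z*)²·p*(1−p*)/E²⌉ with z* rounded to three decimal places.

n = 152

z* = 1.960 at the 95% level.
p*(1−p*) = 0.76·0.24 = 0.1824.
Required n before rounding: 3.841600 × 0.1824 / 0.068² = 151.537.
⌈151.537⌉ = 152.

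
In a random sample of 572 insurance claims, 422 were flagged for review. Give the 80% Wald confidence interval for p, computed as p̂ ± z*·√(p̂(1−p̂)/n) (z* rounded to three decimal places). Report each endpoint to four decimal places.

With x = 422 successes in n = 572, p̂ = 0.73776.
SE = √(p̂(1−p̂)/n) = √(0.193469/572) = 0.018391.
The 80% critical value is z* = 1.282.
Margin = 1.282·0.018391 = 0.02358.
So the interval runs from 0.7142 to 0.7613.

(0.7142, 0.7613)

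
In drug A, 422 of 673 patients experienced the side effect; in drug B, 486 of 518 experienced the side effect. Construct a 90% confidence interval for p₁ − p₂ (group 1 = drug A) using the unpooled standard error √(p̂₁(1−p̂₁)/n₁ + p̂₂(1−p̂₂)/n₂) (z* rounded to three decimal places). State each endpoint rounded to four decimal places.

(-0.3464, -0.2759)

p̂₁ = 422/673 = 0.62704, p̂₂ = 486/518 = 0.93822; p̂₁ − p̂₂ = -0.31118.
SE = √(0.000347489 + 0.000111891) = √0.000459380 = 0.021433.
z* = 1.645 at the 90% level. Margin of error = 0.03526.
Interval: -0.31118 ± 0.03526 → (-0.3464, -0.2759).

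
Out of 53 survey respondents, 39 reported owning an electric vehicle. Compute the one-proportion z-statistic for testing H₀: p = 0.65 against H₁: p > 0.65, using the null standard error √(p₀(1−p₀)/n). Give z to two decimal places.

The sample proportion is 39/53 = 0.73585.
SE₀ = √(0.65·0.35/53) = 0.065517.
z = (0.73585 − 0.65)/0.065517 = 0.08585/0.065517 = 1.31.

z = 1.31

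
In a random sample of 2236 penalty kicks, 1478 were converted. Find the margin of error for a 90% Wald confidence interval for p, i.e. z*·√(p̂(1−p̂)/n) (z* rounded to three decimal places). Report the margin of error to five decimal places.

With x = 1478 successes in n = 2236, p̂ = 0.66100.
SE(p̂) = √(0.66100·0.33900/2236) = 0.010011.
For 90% confidence, z* = 1.645.
So ME = 0.01647.

ME = 0.01647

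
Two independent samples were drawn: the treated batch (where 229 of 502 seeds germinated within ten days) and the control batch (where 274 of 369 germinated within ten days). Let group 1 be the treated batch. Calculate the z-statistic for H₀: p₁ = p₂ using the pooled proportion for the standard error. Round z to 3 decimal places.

Sample proportions: p̂₁ = 229/502 = 0.45618 and p̂₂ = 274/369 = 0.74255.
Pooling: p̂ = 503/871 = 0.57750.
SE = √[p̂(1−p̂)(1/n₁+1/n₂)] = √[0.57750·0.42250·(1/502+1/369)] ≈ 0.033871.
z = (p̂₁ − p̂₂)/SE = (0.45618 − 0.74255)/0.033871 = -0.28637/0.033871 = -8.455.

z = -8.455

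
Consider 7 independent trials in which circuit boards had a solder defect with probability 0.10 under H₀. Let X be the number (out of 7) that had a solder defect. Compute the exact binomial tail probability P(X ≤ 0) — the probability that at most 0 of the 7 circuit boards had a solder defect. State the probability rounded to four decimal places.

X ~ Binomial(n=7, p=0.10).
P(X ≤ 0) = C(7,0)·0.10^0·0.90^7.
= 0.478297 = 0.4783.

P = 0.4783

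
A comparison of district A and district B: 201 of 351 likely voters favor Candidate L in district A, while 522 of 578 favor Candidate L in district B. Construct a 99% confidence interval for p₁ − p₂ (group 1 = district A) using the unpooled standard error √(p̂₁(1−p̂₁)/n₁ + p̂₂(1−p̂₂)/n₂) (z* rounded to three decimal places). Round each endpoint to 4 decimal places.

p̂₁ = 0.57265, p̂₂ = 0.90311, so the observed difference is -0.33046.
SE = √(0.000697214 + 0.000151382) = √0.000848596 = 0.029131.
The 99% critical value is z* = 2.576. Margin = 2.576·0.029131 = 0.07504.
So the interval runs from -0.4055 to -0.2554.

(-0.4055, -0.2554)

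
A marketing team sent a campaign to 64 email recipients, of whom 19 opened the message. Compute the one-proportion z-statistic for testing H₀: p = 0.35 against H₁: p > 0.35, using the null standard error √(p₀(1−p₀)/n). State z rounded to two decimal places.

Sample proportion p̂ = 19/64 = 0.29688.
Null standard error: √(0.35·0.65/64) = √0.003554687 = 0.059621.
z = (0.29688 − 0.35)/0.059621 = -0.05312/0.059621 = -0.89.

z = -0.89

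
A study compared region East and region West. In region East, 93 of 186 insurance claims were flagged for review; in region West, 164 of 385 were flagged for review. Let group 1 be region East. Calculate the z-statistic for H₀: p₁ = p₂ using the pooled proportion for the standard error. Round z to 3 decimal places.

z = 1.666

Sample proportions: p̂₁ = 93/186 = 0.50000 and p̂₂ = 164/385 = 0.42597.
Pooling: p̂ = 257/571 = 0.45009.
SE = √[p̂(1−p̂)(1/n₁+1/n₂)] = √[0.45009·0.54991·(1/186+1/385)] ≈ 0.044425.
z = 0.07403/0.044425 = 1.666.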